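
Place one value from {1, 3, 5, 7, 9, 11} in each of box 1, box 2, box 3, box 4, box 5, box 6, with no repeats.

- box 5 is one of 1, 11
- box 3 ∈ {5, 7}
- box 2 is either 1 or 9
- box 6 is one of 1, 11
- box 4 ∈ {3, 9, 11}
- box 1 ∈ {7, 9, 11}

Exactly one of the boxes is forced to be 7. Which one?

box 1

Among the 6 variables, 3 fits only box 4 (and all 6 values in {1, 3, 5, 7, 9, 11} must be used), so box 4 = 3.
The 5 still-open variables together cover exactly {1, 5, 7, 9, 11} — 5 values for 5 variables — and 5 appears only in box 3's list, so box 3 = 5.
The 4 still-open variables draw from only 4 values {1, 7, 9, 11}, so each is used; only box 1 can be 7, hence box 1 = 7.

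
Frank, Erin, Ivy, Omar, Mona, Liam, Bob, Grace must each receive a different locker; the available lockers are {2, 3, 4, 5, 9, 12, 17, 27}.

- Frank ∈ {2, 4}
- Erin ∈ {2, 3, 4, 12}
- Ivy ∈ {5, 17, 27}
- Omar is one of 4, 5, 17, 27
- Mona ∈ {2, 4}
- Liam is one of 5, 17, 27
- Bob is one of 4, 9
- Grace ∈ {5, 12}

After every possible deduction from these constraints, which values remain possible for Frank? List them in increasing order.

The 8 variables draw from only 8 values {2, 3, 4, 5, 9, 12, 17, 27}, so each is used; only Erin can be 3, hence Erin = 3.
Among the 7 still-open variables, 9 fits only Bob (and all 7 values in {2, 4, 5, 9, 12, 17, 27} must be used), so Bob = 9.
Among the 6 still-open variables, 12 fits only Grace (and all 6 values in {2, 4, 5, 12, 17, 27} must be used), so Grace = 12.
Frank and Mona share exactly the 2 values {2, 4}; by pigeonhole those values go to them, so strike 2, 4 from Omar.
No further eliminations apply; Frank can still be any of 2, 4.

2, 4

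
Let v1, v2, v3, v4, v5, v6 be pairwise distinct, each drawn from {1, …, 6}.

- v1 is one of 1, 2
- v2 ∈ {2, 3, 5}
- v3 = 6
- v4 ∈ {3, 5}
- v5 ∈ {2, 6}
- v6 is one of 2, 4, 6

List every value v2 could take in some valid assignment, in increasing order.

3, 5

v3's domain is down to {6}, so v3 = 6. Strike 6 from v5, v6.
v5's domain is down to {2}, so v5 = 2. Strike 2 from v1, v2, v6.
v6's domain is down to {4}, so v6 = 4.
v1 must be 1 (only option left).
No further eliminations apply; v2 can still be any of 3, 5.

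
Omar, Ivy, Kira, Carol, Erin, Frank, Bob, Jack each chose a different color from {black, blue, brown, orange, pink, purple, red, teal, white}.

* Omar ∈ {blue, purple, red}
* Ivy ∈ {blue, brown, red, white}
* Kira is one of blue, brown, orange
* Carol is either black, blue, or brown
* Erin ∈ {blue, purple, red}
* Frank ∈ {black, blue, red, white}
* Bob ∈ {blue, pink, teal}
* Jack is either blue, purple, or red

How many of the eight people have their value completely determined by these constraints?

1

Omar, Erin, Jack share exactly the 3 values {blue, purple, red}; by pigeonhole those values go to them, so strike blue, purple, red from Ivy, Kira, Carol, Frank, Bob.
Ivy, Carol, Frank share exactly the 3 values {black, brown, white}; by pigeonhole those values go to them, so strike black, brown, white from Kira.
Kira has just one choice, so Kira = orange.
Determined: Kira=orange. The other people each still have more than one consistent value. That makes 1.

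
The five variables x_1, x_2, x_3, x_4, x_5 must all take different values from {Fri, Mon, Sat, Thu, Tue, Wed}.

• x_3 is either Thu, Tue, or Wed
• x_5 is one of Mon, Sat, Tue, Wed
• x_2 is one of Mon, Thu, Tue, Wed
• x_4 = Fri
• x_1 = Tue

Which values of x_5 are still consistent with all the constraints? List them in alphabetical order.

Mon, Sat, Wed

x_1 has just one choice, so x_1 = Tue. So x_2, x_3, x_5 can't be Tue.
x_4 has just one choice, so x_4 = Fri.
No further eliminations apply; x_5 can still be any of Mon, Sat, Wed.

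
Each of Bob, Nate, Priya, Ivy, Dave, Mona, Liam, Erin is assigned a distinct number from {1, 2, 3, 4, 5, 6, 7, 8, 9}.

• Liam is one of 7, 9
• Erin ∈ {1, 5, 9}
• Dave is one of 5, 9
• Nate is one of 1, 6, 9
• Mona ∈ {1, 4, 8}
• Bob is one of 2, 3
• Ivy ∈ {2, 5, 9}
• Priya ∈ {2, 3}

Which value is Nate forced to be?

6

Bob and Priya between them cover only {2, 3} — a naked pair. Remove those values from Ivy.
Ivy and Dave share exactly the 2 values {5, 9}; by pigeonhole those values go to them, so strike 5, 9 from Nate, Liam, Erin.
That leaves Liam = 7.
Erin's domain is down to {1}, so Erin = 1. Remove 1 from Nate, Mona.
So Nate = 6.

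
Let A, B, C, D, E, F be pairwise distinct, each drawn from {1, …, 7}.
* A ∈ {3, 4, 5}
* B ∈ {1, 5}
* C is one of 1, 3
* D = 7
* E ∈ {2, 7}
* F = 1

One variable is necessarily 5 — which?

B

D has just one choice, so D = 7. Strike 7 from E.
E must be 2 (only option left).
That leaves F = 1. Eliminate 1 elsewhere: B, C.
So 5 goes to B.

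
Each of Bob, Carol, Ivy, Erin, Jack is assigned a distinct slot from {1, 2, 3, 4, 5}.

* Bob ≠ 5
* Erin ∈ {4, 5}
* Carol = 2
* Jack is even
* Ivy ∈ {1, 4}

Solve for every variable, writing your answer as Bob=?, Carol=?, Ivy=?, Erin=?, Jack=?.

Carol's domain is down to {2}, so Carol = 2. Strike 2 from Bob, Jack.
That leaves Jack = 4. Eliminate 4 elsewhere: Bob, Ivy, Erin.
Ivy must be 1 (only option left). Strike 1 from Bob.
Erin must be 5 (only option left).
That leaves Bob = 3.

Bob=3, Carol=2, Ivy=1, Erin=5, Jack=4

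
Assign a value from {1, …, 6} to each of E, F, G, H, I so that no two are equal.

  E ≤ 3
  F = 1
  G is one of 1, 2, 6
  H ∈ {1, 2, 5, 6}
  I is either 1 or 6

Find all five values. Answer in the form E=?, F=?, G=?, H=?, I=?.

E=3, F=1, G=2, H=5, I=6

F has just one choice, so F = 1. Strike 1 from E, G, H, I.
I has just one choice, so I = 6. Eliminate 6 elsewhere: G, H.
G must be 2 (only option left). Strike 2 from E, H.
That leaves H = 5.
E's domain is down to {3}, so E = 3.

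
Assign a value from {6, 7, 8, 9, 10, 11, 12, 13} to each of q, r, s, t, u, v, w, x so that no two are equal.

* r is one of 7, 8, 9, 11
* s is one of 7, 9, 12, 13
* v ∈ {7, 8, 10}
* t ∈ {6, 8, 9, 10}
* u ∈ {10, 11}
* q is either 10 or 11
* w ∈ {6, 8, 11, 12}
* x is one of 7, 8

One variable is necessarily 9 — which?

r

The 8 variables together cover exactly {6, 7, 8, 9, 10, 11, 12, 13} — 8 values for 8 variables — and 13 appears only in s's list, so s = 13.
The 7 still-open variables together cover exactly {6, 7, 8, 9, 10, 11, 12} — 7 values for 7 variables — and 12 appears only in w's list, so w = 12.
Among the 6 still-open variables, 6 fits only t (and all 6 values in {6, 7, 8, 9, 10, 11} must be used), so t = 6.
The 5 still-open variables together cover exactly {7, 8, 9, 10, 11} — 5 values for 5 variables — and 9 appears only in r's list, so r = 9.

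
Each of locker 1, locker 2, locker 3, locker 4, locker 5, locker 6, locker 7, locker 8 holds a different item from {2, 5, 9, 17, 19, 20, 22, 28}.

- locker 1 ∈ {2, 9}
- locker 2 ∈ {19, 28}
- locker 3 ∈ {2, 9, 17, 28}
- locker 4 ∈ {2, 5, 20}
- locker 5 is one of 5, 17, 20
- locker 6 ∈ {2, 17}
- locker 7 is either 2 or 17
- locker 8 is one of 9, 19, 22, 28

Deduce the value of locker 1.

The 8 variables draw from only 8 values {2, 5, 9, 17, 19, 20, 22, 28}, so each is used; only locker 8 can be 22, hence locker 8 = 22.
Among the 7 still-open variables, 19 fits only locker 2 (and all 7 values in {2, 5, 9, 17, 19, 20, 28} must be used), so locker 2 = 19.
The 6 still-open variables together cover exactly {2, 5, 9, 17, 20, 28} — 6 values for 6 variables — and 28 appears only in locker 3's list, so locker 3 = 28.
The 5 still-open variables draw from only 5 values {2, 5, 9, 17, 20}, so each is used; only locker 1 can be 9, hence locker 1 = 9.

9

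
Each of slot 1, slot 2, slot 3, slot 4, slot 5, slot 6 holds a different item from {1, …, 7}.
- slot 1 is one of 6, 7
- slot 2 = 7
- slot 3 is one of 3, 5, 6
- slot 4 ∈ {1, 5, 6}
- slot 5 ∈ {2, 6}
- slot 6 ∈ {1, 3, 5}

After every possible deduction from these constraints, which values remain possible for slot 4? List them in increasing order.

slot 2's domain is down to {7}, so slot 2 = 7. Eliminate 7 elsewhere: slot 1.
slot 1 must be 6 (only option left). Remove 6 from slot 3, slot 4, slot 5.
That leaves slot 5 = 2.
No further eliminations apply; slot 4 can still be any of 1, 5.

1, 5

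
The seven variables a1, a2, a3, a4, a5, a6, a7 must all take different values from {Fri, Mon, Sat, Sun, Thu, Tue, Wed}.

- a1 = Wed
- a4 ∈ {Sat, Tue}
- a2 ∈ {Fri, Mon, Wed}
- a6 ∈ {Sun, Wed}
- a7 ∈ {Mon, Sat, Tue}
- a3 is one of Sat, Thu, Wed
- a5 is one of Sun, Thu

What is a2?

a1 has just one choice, so a1 = Wed. Strike Wed from a2, a3, a6.
a6 has just one choice, so a6 = Sun. Strike Sun from a5.
a5's domain is down to {Thu}, so a5 = Thu. Eliminate Thu elsewhere: a3.
a3 must be Sat (only option left). So a4, a7 can't be Sat.
a4 has just one choice, so a4 = Tue. Eliminate Tue elsewhere: a7.
a7's domain is down to {Mon}, so a7 = Mon. Strike Mon from a2.
So a2 = Fri.

Fri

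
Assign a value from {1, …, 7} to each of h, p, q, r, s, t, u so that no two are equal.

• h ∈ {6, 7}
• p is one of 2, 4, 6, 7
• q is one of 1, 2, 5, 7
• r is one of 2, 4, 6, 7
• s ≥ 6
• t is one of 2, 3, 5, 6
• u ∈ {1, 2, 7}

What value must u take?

1

Among the 7 variables, 3 fits only t (and all 7 values in {1, 2, 3, 4, 5, 6, 7} must be used), so t = 3.
The 6 still-open variables draw from only 6 values {1, 2, 4, 5, 6, 7}, so each is used; only q can be 5, hence q = 5.
Among the 5 still-open variables, 1 fits only u (and all 5 values in {1, 2, 4, 6, 7} must be used), so u = 1.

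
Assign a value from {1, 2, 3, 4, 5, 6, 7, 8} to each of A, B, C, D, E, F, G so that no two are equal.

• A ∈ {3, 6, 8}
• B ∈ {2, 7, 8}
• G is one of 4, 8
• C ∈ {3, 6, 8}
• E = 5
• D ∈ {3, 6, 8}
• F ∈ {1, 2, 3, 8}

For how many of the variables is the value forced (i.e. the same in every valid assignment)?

E must be 5 (only option left).
The 3 variables A, C, D are confined to {3, 6, 8}, which locks those values in; drop them from B, F, G.
G must be 4 (only option left).
Determined: E=5, G=4. The other variables each still have more than one consistent value. That makes 2.

2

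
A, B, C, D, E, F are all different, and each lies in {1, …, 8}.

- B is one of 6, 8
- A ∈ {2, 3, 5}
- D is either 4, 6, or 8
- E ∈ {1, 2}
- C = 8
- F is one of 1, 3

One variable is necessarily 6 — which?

B

C has just one choice, so C = 8. Strike 8 from B, D.
So 6 goes to B.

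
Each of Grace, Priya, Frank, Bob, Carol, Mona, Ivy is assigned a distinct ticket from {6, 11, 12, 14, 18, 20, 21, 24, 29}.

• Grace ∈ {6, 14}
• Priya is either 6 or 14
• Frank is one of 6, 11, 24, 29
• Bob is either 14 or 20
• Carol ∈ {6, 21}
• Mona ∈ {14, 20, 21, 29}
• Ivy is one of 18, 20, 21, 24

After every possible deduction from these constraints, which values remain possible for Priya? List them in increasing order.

6, 14

The 2 variables Grace and Priya are confined to {6, 14}, which locks those values in; drop them from Frank, Bob, Carol, Mona.
That leaves Bob = 20. Remove 20 from Mona, Ivy.
Carol's domain is down to {21}, so Carol = 21. Strike 21 from Mona, Ivy.
Mona has just one choice, so Mona = 29. Strike 29 from Frank.
No further eliminations apply; Priya can still be any of 6, 14.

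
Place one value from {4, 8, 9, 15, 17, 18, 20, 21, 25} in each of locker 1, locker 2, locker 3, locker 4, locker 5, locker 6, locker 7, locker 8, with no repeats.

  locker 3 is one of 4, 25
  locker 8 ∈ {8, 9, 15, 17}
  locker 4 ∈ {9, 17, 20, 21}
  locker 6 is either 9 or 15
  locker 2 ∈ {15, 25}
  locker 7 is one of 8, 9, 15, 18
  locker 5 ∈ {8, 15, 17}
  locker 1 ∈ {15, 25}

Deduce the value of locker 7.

18

locker 1 and locker 2 between them cover only {15, 25} — a naked pair. Remove those values from locker 3, locker 5, locker 6, locker 7, locker 8.
locker 3 has just one choice, so locker 3 = 4.
locker 6 has just one choice, so locker 6 = 9. Remove 9 from locker 4, locker 7, locker 8.
The 2 variables locker 5 and locker 8 are confined to {8, 17}, which locks those values in; drop them from locker 4, locker 7.
So locker 7 = 18.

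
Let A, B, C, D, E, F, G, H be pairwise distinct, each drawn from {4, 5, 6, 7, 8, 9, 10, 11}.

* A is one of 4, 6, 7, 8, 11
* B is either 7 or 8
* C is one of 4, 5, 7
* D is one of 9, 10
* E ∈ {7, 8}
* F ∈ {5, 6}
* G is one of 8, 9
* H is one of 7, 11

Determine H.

11

The 8 variables together cover exactly {4, 5, 6, 7, 8, 9, 10, 11} — 8 values for 8 variables — and 10 appears only in D's list, so D = 10.
The 7 still-open variables draw from only 7 values {4, 5, 6, 7, 8, 9, 11}, so each is used; only G can be 9, hence G = 9.
B and E between them cover only {7, 8} — a naked pair. Remove those values from A, C, H.
So H = 11.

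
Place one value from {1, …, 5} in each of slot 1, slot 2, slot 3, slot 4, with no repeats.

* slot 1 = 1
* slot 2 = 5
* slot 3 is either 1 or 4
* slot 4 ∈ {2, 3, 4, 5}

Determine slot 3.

slot 1's domain is down to {1}, so slot 1 = 1. Eliminate 1 elsewhere: slot 3.
So slot 3 = 4.

4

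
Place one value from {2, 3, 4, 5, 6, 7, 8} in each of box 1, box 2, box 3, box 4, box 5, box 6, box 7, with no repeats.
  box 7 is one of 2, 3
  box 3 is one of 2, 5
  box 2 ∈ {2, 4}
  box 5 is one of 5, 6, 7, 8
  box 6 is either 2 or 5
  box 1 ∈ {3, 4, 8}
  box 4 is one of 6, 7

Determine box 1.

8

box 3 and box 6 share exactly the 2 values {2, 5}; by pigeonhole those values go to them, so strike 2, 5 from box 2, box 5, box 7.
box 2 must be 4 (only option left). So box 1 can't be 4.
box 7 has just one choice, so box 7 = 3. Strike 3 from box 1.
So box 1 = 8.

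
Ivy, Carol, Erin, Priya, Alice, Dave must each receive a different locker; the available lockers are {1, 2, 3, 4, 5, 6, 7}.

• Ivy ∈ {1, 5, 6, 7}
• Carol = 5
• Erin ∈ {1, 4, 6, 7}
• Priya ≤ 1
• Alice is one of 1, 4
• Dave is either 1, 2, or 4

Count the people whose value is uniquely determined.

4

Carol has just one choice, so Carol = 5. Remove 5 from Ivy.
Priya's domain is down to {1}, so Priya = 1. Remove 1 from Ivy, Erin, Alice, Dave.
Alice's domain is down to {4}, so Alice = 4. So Erin, Dave can't be 4.
Dave has just one choice, so Dave = 2.
Determined: Carol=5, Priya=1, Alice=4, Dave=2. The other people each still have more than one consistent value. That makes 4.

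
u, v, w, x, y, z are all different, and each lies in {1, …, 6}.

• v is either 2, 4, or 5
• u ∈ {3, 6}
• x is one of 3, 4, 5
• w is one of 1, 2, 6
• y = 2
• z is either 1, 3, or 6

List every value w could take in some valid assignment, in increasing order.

1, 6

y has just one choice, so y = 2. Strike 2 from v, w.
u, w, z share exactly the 3 values {1, 3, 6}; by pigeonhole those values go to them, so strike 1, 3, 6 from x.
No further eliminations apply; w can still be any of 1, 6.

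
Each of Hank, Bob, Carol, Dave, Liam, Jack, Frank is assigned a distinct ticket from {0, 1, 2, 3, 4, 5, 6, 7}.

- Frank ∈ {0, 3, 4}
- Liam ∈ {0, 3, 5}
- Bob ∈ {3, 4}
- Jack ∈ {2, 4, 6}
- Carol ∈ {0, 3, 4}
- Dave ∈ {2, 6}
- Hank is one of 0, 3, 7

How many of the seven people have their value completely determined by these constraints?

2

The 7 variables together cover exactly {0, 2, 3, 4, 5, 6, 7} — 7 values for 7 variables — and 5 appears only in Liam's list, so Liam = 5.
Among the 6 still-open variables, 7 fits only Hank (and all 6 values in {0, 2, 3, 4, 6, 7} must be used), so Hank = 7.
Bob, Carol, Frank share exactly the 3 values {0, 3, 4}; by pigeonhole those values go to them, so strike 0, 3, 4 from Jack.
Determined: Hank=7, Liam=5. The other people each still have more than one consistent value. That makes 2.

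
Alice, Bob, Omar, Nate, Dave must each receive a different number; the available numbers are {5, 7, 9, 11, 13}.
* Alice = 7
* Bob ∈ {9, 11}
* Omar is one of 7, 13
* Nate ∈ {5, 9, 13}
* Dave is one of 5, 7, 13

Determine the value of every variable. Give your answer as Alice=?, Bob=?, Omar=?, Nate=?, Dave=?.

Alice=7, Bob=11, Omar=13, Nate=9, Dave=5

Alice has just one choice, so Alice = 7. So Omar, Dave can't be 7.
That leaves Omar = 13. So Nate, Dave can't be 13.
Dave has just one choice, so Dave = 5. So Nate can't be 5.
Nate must be 9 (only option left). Strike 9 from Bob.
That leaves Bob = 11.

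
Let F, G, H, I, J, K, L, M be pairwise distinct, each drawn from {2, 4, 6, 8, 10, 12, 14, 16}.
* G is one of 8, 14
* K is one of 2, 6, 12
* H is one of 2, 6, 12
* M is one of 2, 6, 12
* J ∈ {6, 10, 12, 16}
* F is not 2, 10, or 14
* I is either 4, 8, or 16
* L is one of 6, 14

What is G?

8

The 8 variables together cover exactly {2, 4, 6, 8, 10, 12, 14, 16} — 8 values for 8 variables — and 10 appears only in J's list, so J = 10.
H, K, M share exactly the 3 values {2, 6, 12}; by pigeonhole those values go to them, so strike 2, 6, 12 from F, L.
L must be 14 (only option left). So G can't be 14.
So G = 8.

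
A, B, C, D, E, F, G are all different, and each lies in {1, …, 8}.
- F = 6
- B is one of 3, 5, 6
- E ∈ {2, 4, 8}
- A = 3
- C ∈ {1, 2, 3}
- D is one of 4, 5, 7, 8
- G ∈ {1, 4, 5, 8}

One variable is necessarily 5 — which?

B

A must be 3 (only option left). Strike 3 from B, C.
That leaves F = 6. Remove 6 from B.
So 5 goes to B.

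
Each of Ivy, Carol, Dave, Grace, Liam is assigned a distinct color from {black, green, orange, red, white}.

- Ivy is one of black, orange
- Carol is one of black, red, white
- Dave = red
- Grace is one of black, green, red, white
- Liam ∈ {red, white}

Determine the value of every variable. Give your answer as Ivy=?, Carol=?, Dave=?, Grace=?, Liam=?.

Ivy=orange, Carol=black, Dave=red, Grace=green, Liam=white

Dave's domain is down to {red}, so Dave = red. Strike red from Carol, Grace, Liam.
Liam's domain is down to {white}, so Liam = white. Eliminate white elsewhere: Carol, Grace.
Carol has just one choice, so Carol = black. Strike black from Ivy, Grace.
Grace's domain is down to {green}, so Grace = green.
Ivy's domain is down to {orange}, so Ivy = orange.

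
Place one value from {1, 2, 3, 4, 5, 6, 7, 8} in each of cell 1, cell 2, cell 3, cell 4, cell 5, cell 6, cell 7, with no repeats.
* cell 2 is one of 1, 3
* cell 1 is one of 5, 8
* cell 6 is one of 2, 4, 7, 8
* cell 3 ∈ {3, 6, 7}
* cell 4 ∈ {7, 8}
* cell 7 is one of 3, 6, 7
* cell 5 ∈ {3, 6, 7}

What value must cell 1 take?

5

The 3 variables cell 3, cell 5, cell 7 are confined to {3, 6, 7}, which locks those values in; drop them from cell 2, cell 4, cell 6.
cell 2's domain is down to {1}, so cell 2 = 1.
cell 4 must be 8 (only option left). So cell 1, cell 6 can't be 8.
So cell 1 = 5.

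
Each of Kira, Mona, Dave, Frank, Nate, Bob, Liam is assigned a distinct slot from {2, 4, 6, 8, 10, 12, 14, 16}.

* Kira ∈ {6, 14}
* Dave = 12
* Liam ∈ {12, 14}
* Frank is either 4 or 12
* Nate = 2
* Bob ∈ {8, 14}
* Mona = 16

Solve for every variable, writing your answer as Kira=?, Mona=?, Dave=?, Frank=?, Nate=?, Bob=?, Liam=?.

Kira=6, Mona=16, Dave=12, Frank=4, Nate=2, Bob=8, Liam=14

Mona must be 16 (only option left).
Dave must be 12 (only option left). Eliminate 12 elsewhere: Frank, Liam.
Frank must be 4 (only option left).
Nate has just one choice, so Nate = 2.
Liam's domain is down to {14}, so Liam = 14. Strike 14 from Kira, Bob.
Kira's domain is down to {6}, so Kira = 6.
That leaves Bob = 8.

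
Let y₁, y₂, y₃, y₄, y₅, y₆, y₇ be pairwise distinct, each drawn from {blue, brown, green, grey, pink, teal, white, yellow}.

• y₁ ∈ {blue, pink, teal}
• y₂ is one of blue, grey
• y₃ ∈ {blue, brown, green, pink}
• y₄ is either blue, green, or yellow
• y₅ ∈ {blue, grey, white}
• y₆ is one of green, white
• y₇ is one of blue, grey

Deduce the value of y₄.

The 2 variables y₂ and y₇ are confined to {blue, grey}, which locks those values in; drop them from y₁, y₃, y₄, y₅.
y₅'s domain is down to {white}, so y₅ = white. So y₆ can't be white.
y₆'s domain is down to {green}, so y₆ = green. So y₃, y₄ can't be green.
So y₄ = yellow.

yellow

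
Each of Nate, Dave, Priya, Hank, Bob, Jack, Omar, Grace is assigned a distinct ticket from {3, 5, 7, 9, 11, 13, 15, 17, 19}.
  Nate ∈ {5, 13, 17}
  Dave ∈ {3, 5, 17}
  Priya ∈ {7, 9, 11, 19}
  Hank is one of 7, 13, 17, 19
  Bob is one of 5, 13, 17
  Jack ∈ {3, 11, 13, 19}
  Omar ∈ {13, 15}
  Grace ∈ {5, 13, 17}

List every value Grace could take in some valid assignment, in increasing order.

5, 13, 17

The 3 variables Nate, Bob, Grace are confined to {5, 13, 17}, which locks those values in; drop them from Dave, Hank, Jack, Omar.
That leaves Dave = 3. So Jack can't be 3.
Omar must be 15 (only option left).
No further eliminations apply; Grace can still be any of 5, 13, 17.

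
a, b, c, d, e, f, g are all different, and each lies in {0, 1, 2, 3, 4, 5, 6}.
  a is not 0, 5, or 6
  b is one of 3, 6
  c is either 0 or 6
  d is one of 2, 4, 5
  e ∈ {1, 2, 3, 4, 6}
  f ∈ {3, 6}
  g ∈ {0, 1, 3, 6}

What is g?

1

Among the 7 variables, 5 fits only d (and all 7 values in {0, 1, 2, 3, 4, 5, 6} must be used), so d = 5.
The 2 variables b and f are confined to {3, 6}, which locks those values in; drop them from a, c, e, g.
c has just one choice, so c = 0. Remove 0 from g.
So g = 1.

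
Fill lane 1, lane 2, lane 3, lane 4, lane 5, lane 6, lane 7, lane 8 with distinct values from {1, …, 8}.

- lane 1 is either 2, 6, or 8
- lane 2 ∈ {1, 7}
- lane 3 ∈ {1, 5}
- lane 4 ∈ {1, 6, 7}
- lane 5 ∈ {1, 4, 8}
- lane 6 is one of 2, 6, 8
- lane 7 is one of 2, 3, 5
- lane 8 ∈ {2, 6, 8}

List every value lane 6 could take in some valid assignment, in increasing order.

2, 6, 8

The 8 variables together cover exactly {1, 2, 3, 4, 5, 6, 7, 8} — 8 values for 8 variables — and 3 appears only in lane 7's list, so lane 7 = 3.
Among the 7 still-open variables, 4 fits only lane 5 (and all 7 values in {1, 2, 4, 5, 6, 7, 8} must be used), so lane 5 = 4.
The 6 still-open variables together cover exactly {1, 2, 5, 6, 7, 8} — 6 values for 6 variables — and 5 appears only in lane 3's list, so lane 3 = 5.
lane 1, lane 6, lane 8 between them cover only {2, 6, 8} — a naked triple. Remove those values from lane 4.
No further eliminations apply; lane 6 can still be any of 2, 6, 8.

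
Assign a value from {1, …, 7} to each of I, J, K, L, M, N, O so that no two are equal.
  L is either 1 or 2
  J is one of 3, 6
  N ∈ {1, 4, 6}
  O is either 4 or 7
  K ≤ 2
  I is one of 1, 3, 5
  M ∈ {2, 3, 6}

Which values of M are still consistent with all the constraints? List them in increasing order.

The 7 variables draw from only 7 values {1, 2, 3, 4, 5, 6, 7}, so each is used; only I can be 5, hence I = 5.
The 6 still-open variables draw from only 6 values {1, 2, 3, 4, 6, 7}, so each is used; only O can be 7, hence O = 7.
Among the 5 still-open variables, 4 fits only N (and all 5 values in {1, 2, 3, 4, 6} must be used), so N = 4.
K and L between them cover only {1, 2} — a naked pair. Remove those values from M.
No further eliminations apply; M can still be any of 3, 6.

3, 6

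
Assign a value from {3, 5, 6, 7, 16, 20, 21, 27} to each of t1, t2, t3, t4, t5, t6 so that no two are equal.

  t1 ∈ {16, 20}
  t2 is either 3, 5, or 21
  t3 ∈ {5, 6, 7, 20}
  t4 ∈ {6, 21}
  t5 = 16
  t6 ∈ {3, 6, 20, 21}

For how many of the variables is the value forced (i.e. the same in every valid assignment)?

t5 must be 16 (only option left). Remove 16 from t1.
t1 must be 20 (only option left). So t3, t6 can't be 20.
Determined: t1=20, t5=16. The other variables each still have more than one consistent value. That makes 2.

2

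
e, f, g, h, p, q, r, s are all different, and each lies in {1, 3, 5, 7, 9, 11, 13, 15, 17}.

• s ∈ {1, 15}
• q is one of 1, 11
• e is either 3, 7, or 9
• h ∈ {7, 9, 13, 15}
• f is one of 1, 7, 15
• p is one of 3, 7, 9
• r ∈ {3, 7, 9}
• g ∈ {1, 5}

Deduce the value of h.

13

The 8 variables draw from only 8 values {1, 3, 5, 7, 9, 11, 13, 15}, so each is used; only g can be 5, hence g = 5.
The 7 still-open variables together cover exactly {1, 3, 7, 9, 11, 13, 15} — 7 values for 7 variables — and 11 appears only in q's list, so q = 11.
Among the 6 still-open variables, 13 fits only h (and all 6 values in {1, 3, 7, 9, 13, 15} must be used), so h = 13.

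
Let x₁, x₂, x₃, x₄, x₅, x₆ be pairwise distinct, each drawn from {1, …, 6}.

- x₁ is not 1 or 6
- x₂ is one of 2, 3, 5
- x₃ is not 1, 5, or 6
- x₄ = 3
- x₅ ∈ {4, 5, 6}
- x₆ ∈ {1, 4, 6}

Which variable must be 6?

x₅

x₄ has just one choice, so x₄ = 3. So x₁, x₂, x₃ can't be 3.
Among the 5 still-open variables, 1 fits only x₆ (and all 5 values in {1, 2, 4, 5, 6} must be used), so x₆ = 1.
The 4 still-open variables draw from only 4 values {2, 4, 5, 6}, so each is used; only x₅ can be 6, hence x₅ = 6.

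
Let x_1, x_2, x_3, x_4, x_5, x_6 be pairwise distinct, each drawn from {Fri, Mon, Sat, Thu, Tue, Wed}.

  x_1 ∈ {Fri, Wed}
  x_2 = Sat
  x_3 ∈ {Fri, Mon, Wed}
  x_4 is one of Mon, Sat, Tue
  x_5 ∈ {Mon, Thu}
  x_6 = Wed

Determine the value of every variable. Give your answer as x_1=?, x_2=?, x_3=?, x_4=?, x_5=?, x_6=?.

x_1=Fri, x_2=Sat, x_3=Mon, x_4=Tue, x_5=Thu, x_6=Wed

x_2 has just one choice, so x_2 = Sat. Remove Sat from x_4.
x_6 has just one choice, so x_6 = Wed. Eliminate Wed elsewhere: x_1, x_3.
x_1 must be Fri (only option left). So x_3 can't be Fri.
x_3 must be Mon (only option left). Remove Mon from x_4, x_5.
x_4 must be Tue (only option left).
x_5 has just one choice, so x_5 = Thu.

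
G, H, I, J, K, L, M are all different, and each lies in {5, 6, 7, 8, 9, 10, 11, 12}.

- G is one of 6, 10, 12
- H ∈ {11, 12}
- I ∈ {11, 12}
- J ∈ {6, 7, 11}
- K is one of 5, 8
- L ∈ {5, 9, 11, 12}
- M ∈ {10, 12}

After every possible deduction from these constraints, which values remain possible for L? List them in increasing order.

5, 9

H and I between them cover only {11, 12} — a naked pair. Remove those values from G, J, L, M.
M has just one choice, so M = 10. Remove 10 from G.
G has just one choice, so G = 6. Strike 6 from J.
J must be 7 (only option left).
No further eliminations apply; L can still be any of 5, 9.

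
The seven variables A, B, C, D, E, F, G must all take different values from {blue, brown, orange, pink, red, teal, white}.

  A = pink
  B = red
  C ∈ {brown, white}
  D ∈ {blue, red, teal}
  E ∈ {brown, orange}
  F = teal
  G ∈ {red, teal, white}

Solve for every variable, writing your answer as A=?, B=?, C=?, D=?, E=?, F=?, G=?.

A has just one choice, so A = pink.
That leaves B = red. So D, G can't be red.
F's domain is down to {teal}, so F = teal. Remove teal from D, G.
G has just one choice, so G = white. So C can't be white.
C's domain is down to {brown}, so C = brown. Strike brown from E.
D has just one choice, so D = blue.
That leaves E = orange.

A=pink, B=red, C=brown, D=blue, E=orange, F=teal, G=white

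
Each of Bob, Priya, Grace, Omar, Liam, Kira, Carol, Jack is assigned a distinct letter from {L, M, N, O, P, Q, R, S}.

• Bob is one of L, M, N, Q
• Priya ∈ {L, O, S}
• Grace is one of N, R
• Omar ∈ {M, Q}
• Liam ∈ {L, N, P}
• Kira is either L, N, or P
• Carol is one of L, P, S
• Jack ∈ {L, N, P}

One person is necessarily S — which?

Carol

The 8 variables draw from only 8 values {L, M, N, O, P, Q, R, S}, so each is used; only Priya can be O, hence Priya = O.
The 7 still-open variables draw from only 7 values {L, M, N, P, Q, R, S}, so each is used; only Grace can be R, hence Grace = R.
Among the 6 still-open variables, S fits only Carol (and all 6 values in {L, M, N, P, Q, S} must be used), so Carol = S.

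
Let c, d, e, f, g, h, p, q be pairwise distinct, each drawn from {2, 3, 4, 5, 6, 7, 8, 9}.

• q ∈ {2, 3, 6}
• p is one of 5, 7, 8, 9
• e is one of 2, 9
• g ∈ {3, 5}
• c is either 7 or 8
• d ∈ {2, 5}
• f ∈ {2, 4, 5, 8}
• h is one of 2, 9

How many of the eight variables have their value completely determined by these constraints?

Among the 8 variables, 4 fits only f (and all 8 values in {2, 3, 4, 5, 6, 7, 8, 9} must be used), so f = 4.
The 7 still-open variables draw from only 7 values {2, 3, 5, 6, 7, 8, 9}, so each is used; only q can be 6, hence q = 6.
The 6 still-open variables draw from only 6 values {2, 3, 5, 7, 8, 9}, so each is used; only g can be 3, hence g = 3.
The 2 variables e and h are confined to {2, 9}, which locks those values in; drop them from d, p.
d's domain is down to {5}, so d = 5. Eliminate 5 elsewhere: p.
Determined: d=5, f=4, g=3, q=6. The other variables each still have more than one consistent value. That makes 4.

4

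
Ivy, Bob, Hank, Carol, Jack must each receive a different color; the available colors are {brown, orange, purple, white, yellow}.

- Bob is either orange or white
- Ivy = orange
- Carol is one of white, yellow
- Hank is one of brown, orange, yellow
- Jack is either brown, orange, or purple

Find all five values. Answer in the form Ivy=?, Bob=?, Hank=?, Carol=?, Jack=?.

Ivy must be orange (only option left). Remove orange from Bob, Hank, Jack.
Bob has just one choice, so Bob = white. So Carol can't be white.
Carol has just one choice, so Carol = yellow. Eliminate yellow elsewhere: Hank.
Hank must be brown (only option left). So Jack can't be brown.
Jack's domain is down to {purple}, so Jack = purple.

Ivy=orange, Bob=white, Hank=brown, Carol=yellow, Jack=purple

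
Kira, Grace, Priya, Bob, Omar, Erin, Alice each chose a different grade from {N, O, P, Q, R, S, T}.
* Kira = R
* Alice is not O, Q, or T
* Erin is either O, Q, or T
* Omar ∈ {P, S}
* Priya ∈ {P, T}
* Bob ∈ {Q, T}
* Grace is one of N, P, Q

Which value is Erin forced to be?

Kira has just one choice, so Kira = R. Remove R from Alice.
The 6 still-open variables draw from only 6 values {N, O, P, Q, S, T}, so each is used; only Erin can be O, hence Erin = O.

O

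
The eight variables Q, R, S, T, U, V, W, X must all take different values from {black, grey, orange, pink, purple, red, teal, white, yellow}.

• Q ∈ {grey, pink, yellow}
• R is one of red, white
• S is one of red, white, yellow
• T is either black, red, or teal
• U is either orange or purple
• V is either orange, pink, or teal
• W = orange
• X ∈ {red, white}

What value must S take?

W must be orange (only option left). Remove orange from U, V.
U's domain is down to {purple}, so U = purple.
The 2 variables R and X are confined to {red, white}, which locks those values in; drop them from S, T.
So S = yellow.

yellow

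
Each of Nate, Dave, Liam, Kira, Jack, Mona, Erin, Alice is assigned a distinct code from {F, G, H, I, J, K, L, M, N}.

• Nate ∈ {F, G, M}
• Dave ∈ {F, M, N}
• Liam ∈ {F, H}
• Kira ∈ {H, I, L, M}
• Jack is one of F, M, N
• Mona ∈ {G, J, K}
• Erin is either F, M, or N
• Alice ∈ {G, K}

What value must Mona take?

Dave, Jack, Erin share exactly the 3 values {F, M, N}; by pigeonhole those values go to them, so strike F, M, N from Nate, Liam, Kira.
Nate must be G (only option left). Remove G from Mona, Alice.
That leaves Liam = H. Eliminate H elsewhere: Kira.
Alice must be K (only option left). Remove K from Mona.
So Mona = J.

J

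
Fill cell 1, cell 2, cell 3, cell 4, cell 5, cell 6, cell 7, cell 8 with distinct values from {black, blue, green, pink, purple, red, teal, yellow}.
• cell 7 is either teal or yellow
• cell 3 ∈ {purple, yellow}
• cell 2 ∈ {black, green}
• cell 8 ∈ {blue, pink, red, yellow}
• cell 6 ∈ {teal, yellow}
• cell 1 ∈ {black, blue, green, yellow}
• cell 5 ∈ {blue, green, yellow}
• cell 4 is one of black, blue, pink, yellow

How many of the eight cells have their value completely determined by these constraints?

The 8 variables draw from only 8 values {black, blue, green, pink, purple, red, teal, yellow}, so each is used; only cell 3 can be purple, hence cell 3 = purple.
The 7 still-open variables together cover exactly {black, blue, green, pink, red, teal, yellow} — 7 values for 7 variables — and red appears only in cell 8's list, so cell 8 = red.
The 6 still-open variables draw from only 6 values {black, blue, green, pink, teal, yellow}, so each is used; only cell 4 can be pink, hence cell 4 = pink.
The 2 variables cell 6 and cell 7 are confined to {teal, yellow}, which locks those values in; drop them from cell 1, cell 5.
Determined: cell 3=purple, cell 4=pink, cell 8=red. The other cells each still have more than one consistent value. That makes 3.

3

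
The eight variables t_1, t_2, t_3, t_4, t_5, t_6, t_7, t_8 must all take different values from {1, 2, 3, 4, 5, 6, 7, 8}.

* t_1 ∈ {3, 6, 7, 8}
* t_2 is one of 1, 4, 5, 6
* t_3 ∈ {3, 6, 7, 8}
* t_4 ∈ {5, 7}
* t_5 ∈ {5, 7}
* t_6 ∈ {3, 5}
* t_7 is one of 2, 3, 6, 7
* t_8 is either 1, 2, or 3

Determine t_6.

3

The 8 variables together cover exactly {1, 2, 3, 4, 5, 6, 7, 8} — 8 values for 8 variables — and 4 appears only in t_2's list, so t_2 = 4.
The 7 still-open variables draw from only 7 values {1, 2, 3, 5, 6, 7, 8}, so each is used; only t_8 can be 1, hence t_8 = 1.
Among the 6 still-open variables, 2 fits only t_7 (and all 6 values in {2, 3, 5, 6, 7, 8} must be used), so t_7 = 2.
The 2 variables t_4 and t_5 are confined to {5, 7}, which locks those values in; drop them from t_1, t_3, t_6.
So t_6 = 3.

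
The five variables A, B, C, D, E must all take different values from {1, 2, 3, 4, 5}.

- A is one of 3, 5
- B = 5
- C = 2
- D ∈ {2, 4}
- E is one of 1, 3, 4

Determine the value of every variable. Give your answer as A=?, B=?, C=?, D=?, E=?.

A=3, B=5, C=2, D=4, E=1

B must be 5 (only option left). Remove 5 from A.
C has just one choice, so C = 2. So D can't be 2.
D has just one choice, so D = 4. So E can't be 4.
That leaves A = 3. Remove 3 from E.
E must be 1 (only option left).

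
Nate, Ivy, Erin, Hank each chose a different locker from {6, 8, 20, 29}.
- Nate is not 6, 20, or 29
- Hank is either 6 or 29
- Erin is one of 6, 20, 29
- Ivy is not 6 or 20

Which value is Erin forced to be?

20

Nate's domain is down to {8}, so Nate = 8. Eliminate 8 elsewhere: Ivy.
Ivy has just one choice, so Ivy = 29. So Erin, Hank can't be 29.
Hank's domain is down to {6}, so Hank = 6. Strike 6 from Erin.
So Erin = 20.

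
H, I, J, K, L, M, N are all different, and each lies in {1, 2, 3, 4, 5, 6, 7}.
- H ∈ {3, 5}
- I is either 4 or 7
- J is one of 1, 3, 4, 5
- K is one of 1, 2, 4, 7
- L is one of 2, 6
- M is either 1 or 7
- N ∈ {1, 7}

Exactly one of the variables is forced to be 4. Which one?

The 7 variables draw from only 7 values {1, 2, 3, 4, 5, 6, 7}, so each is used; only L can be 6, hence L = 6.
The 6 still-open variables together cover exactly {1, 2, 3, 4, 5, 7} — 6 values for 6 variables — and 2 appears only in K's list, so K = 2.
M and N between them cover only {1, 7} — a naked pair. Remove those values from I, J.
So 4 goes to I.

I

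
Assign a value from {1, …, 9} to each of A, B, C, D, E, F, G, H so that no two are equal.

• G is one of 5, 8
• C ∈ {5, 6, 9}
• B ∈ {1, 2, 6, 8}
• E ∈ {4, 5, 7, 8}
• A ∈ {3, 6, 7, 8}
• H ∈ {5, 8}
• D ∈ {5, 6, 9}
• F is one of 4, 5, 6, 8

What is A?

The 2 variables G and H are confined to {5, 8}, which locks those values in; drop them from A, B, C, D, E, F.
C and D share exactly the 2 values {6, 9}; by pigeonhole those values go to them, so strike 6, 9 from A, B, F.
F's domain is down to {4}, so F = 4. Eliminate 4 elsewhere: E.
E must be 7 (only option left). So A can't be 7.
So A = 3.

3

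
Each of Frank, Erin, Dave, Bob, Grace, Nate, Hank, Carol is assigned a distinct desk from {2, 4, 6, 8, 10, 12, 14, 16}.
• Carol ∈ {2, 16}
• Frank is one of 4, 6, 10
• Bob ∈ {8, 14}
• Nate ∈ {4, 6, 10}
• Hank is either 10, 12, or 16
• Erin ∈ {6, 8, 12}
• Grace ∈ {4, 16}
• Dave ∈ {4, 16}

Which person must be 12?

Hank

The 8 variables together cover exactly {2, 4, 6, 8, 10, 12, 14, 16} — 8 values for 8 variables — and 2 appears only in Carol's list, so Carol = 2.
The 7 still-open variables draw from only 7 values {4, 6, 8, 10, 12, 14, 16}, so each is used; only Bob can be 14, hence Bob = 14.
Among the 6 still-open variables, 8 fits only Erin (and all 6 values in {4, 6, 8, 10, 12, 16} must be used), so Erin = 8.
The 5 still-open variables together cover exactly {4, 6, 10, 12, 16} — 5 values for 5 variables — and 12 appears only in Hank's list, so Hank = 12.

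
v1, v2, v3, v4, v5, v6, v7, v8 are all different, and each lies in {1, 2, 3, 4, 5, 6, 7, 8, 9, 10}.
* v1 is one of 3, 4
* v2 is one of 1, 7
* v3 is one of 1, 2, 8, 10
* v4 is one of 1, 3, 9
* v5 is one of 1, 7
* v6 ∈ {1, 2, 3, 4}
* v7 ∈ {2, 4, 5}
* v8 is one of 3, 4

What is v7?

5

v1 and v8 between them cover only {3, 4} — a naked pair. Remove those values from v4, v6, v7.
The 2 variables v2 and v5 are confined to {1, 7}, which locks those values in; drop them from v3, v4, v6.
That leaves v4 = 9.
That leaves v6 = 2. So v3, v7 can't be 2.
So v7 = 5.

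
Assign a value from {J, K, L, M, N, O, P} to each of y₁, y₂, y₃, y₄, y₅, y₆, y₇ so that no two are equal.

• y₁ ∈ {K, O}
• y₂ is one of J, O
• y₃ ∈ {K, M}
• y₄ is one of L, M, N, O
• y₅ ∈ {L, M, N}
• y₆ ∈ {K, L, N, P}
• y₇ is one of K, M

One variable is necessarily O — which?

y₁

Among the 7 variables, J fits only y₂ (and all 7 values in {J, K, L, M, N, O, P} must be used), so y₂ = J.
The 6 still-open variables draw from only 6 values {K, L, M, N, O, P}, so each is used; only y₆ can be P, hence y₆ = P.
The 2 variables y₃ and y₇ are confined to {K, M}, which locks those values in; drop them from y₁, y₄, y₅.
So O goes to y₁.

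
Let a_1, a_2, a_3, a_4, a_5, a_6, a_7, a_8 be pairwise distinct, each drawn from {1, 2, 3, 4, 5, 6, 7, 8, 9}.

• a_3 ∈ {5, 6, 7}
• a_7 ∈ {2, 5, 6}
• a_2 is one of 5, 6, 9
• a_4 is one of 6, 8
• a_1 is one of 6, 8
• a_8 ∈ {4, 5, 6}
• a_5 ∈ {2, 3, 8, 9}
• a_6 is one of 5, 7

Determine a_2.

9

Among the 8 variables, 3 fits only a_5 (and all 8 values in {2, 3, 4, 5, 6, 7, 8, 9} must be used), so a_5 = 3.
Among the 7 still-open variables, 2 fits only a_7 (and all 7 values in {2, 4, 5, 6, 7, 8, 9} must be used), so a_7 = 2.
The 6 still-open variables draw from only 6 values {4, 5, 6, 7, 8, 9}, so each is used; only a_8 can be 4, hence a_8 = 4.
The 5 still-open variables together cover exactly {5, 6, 7, 8, 9} — 5 values for 5 variables — and 9 appears only in a_2's list, so a_2 = 9.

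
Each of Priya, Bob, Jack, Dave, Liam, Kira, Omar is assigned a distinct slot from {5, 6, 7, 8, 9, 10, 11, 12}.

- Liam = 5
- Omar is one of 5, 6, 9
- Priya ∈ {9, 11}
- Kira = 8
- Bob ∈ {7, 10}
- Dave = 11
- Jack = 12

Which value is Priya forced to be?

9

Jack must be 12 (only option left).
Dave must be 11 (only option left). Remove 11 from Priya.
So Priya = 9.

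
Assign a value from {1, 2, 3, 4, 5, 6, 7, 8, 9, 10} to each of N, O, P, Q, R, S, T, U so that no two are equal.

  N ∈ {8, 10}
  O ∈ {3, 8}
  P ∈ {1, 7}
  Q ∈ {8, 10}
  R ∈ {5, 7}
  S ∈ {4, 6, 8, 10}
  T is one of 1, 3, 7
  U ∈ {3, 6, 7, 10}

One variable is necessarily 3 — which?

The 8 variables draw from only 8 values {1, 3, 4, 5, 6, 7, 8, 10}, so each is used; only S can be 4, hence S = 4.
The 7 still-open variables draw from only 7 values {1, 3, 5, 6, 7, 8, 10}, so each is used; only R can be 5, hence R = 5.
The 6 still-open variables draw from only 6 values {1, 3, 6, 7, 8, 10}, so each is used; only U can be 6, hence U = 6.
N and Q share exactly the 2 values {8, 10}; by pigeonhole those values go to them, so strike 8, 10 from O.
So 3 goes to O.

O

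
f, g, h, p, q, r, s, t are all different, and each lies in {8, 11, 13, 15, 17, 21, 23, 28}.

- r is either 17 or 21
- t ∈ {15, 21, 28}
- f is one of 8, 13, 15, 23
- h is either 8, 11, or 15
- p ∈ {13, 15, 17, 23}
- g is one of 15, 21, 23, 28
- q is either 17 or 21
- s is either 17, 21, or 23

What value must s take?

The 8 variables draw from only 8 values {8, 11, 13, 15, 17, 21, 23, 28}, so each is used; only h can be 11, hence h = 11.
The 7 still-open variables together cover exactly {8, 13, 15, 17, 21, 23, 28} — 7 values for 7 variables — and 8 appears only in f's list, so f = 8.
The 6 still-open variables together cover exactly {13, 15, 17, 21, 23, 28} — 6 values for 6 variables — and 13 appears only in p's list, so p = 13.
q and r share exactly the 2 values {17, 21}; by pigeonhole those values go to them, so strike 17, 21 from g, s, t.
So s = 23.

23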